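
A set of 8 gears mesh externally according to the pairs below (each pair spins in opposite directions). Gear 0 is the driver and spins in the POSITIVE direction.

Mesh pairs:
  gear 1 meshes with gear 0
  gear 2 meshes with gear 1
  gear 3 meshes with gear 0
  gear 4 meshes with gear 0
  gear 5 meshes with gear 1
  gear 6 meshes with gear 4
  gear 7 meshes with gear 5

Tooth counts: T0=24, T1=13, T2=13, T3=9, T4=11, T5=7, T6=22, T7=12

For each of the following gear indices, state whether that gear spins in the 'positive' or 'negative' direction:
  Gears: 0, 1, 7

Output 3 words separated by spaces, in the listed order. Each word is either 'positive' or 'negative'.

Gear 0 (driver): positive (depth 0)
  gear 1: meshes with gear 0 -> depth 1 -> negative (opposite of gear 0)
  gear 2: meshes with gear 1 -> depth 2 -> positive (opposite of gear 1)
  gear 3: meshes with gear 0 -> depth 1 -> negative (opposite of gear 0)
  gear 4: meshes with gear 0 -> depth 1 -> negative (opposite of gear 0)
  gear 5: meshes with gear 1 -> depth 2 -> positive (opposite of gear 1)
  gear 6: meshes with gear 4 -> depth 2 -> positive (opposite of gear 4)
  gear 7: meshes with gear 5 -> depth 3 -> negative (opposite of gear 5)
Queried indices 0, 1, 7 -> positive, negative, negative

Answer: positive negative negative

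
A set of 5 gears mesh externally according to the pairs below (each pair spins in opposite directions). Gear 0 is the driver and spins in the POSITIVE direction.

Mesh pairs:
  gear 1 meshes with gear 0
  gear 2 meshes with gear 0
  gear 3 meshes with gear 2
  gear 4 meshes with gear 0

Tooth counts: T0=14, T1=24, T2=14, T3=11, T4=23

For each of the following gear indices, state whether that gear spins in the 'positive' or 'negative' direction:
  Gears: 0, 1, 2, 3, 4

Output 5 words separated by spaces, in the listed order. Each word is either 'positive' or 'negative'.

Answer: positive negative negative positive negative

Derivation:
Gear 0 (driver): positive (depth 0)
  gear 1: meshes with gear 0 -> depth 1 -> negative (opposite of gear 0)
  gear 2: meshes with gear 0 -> depth 1 -> negative (opposite of gear 0)
  gear 3: meshes with gear 2 -> depth 2 -> positive (opposite of gear 2)
  gear 4: meshes with gear 0 -> depth 1 -> negative (opposite of gear 0)
Queried indices 0, 1, 2, 3, 4 -> positive, negative, negative, positive, negative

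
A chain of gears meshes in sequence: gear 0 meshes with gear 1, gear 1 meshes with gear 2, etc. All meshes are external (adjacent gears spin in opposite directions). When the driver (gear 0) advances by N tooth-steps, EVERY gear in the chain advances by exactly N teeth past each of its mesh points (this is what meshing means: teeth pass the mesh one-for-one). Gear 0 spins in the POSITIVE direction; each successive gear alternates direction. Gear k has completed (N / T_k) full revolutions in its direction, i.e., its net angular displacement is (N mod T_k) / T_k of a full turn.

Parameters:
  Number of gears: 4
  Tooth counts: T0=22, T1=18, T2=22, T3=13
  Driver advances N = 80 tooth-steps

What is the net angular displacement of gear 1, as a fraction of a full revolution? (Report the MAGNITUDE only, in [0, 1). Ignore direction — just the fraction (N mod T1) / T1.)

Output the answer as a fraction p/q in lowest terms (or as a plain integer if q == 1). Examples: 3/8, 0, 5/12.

Chain of 4 gears, tooth counts: [22, 18, 22, 13]
  gear 0: T0=22, direction=positive, advance = 80 mod 22 = 14 teeth = 14/22 turn
  gear 1: T1=18, direction=negative, advance = 80 mod 18 = 8 teeth = 8/18 turn
  gear 2: T2=22, direction=positive, advance = 80 mod 22 = 14 teeth = 14/22 turn
  gear 3: T3=13, direction=negative, advance = 80 mod 13 = 2 teeth = 2/13 turn
Gear 1: 80 mod 18 = 8
Fraction = 8 / 18 = 4/9 (gcd(8,18)=2) = 4/9

Answer: 4/9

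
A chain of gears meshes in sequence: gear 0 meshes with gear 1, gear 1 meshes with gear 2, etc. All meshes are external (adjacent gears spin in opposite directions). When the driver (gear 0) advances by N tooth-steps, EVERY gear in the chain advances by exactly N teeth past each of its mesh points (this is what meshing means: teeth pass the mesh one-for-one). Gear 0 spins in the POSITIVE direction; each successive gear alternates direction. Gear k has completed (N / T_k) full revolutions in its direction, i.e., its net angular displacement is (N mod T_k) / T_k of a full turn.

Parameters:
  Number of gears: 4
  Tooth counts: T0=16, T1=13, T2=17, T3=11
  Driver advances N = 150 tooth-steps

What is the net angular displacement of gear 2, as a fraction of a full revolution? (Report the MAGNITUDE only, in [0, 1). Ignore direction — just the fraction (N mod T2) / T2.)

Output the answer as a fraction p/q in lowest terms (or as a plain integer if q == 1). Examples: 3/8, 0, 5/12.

Answer: 14/17

Derivation:
Chain of 4 gears, tooth counts: [16, 13, 17, 11]
  gear 0: T0=16, direction=positive, advance = 150 mod 16 = 6 teeth = 6/16 turn
  gear 1: T1=13, direction=negative, advance = 150 mod 13 = 7 teeth = 7/13 turn
  gear 2: T2=17, direction=positive, advance = 150 mod 17 = 14 teeth = 14/17 turn
  gear 3: T3=11, direction=negative, advance = 150 mod 11 = 7 teeth = 7/11 turn
Gear 2: 150 mod 17 = 14
Fraction = 14 / 17 = 14/17 (gcd(14,17)=1) = 14/17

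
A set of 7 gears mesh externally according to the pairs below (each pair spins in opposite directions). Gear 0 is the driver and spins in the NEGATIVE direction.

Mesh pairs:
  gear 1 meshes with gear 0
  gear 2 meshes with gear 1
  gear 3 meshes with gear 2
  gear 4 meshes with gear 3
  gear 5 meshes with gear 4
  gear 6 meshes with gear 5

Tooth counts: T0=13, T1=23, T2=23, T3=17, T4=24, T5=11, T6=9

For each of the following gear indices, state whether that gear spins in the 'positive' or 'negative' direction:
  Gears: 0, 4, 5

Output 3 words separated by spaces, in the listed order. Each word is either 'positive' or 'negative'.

Gear 0 (driver): negative (depth 0)
  gear 1: meshes with gear 0 -> depth 1 -> positive (opposite of gear 0)
  gear 2: meshes with gear 1 -> depth 2 -> negative (opposite of gear 1)
  gear 3: meshes with gear 2 -> depth 3 -> positive (opposite of gear 2)
  gear 4: meshes with gear 3 -> depth 4 -> negative (opposite of gear 3)
  gear 5: meshes with gear 4 -> depth 5 -> positive (opposite of gear 4)
  gear 6: meshes with gear 5 -> depth 6 -> negative (opposite of gear 5)
Queried indices 0, 4, 5 -> negative, negative, positive

Answer: negative negative positive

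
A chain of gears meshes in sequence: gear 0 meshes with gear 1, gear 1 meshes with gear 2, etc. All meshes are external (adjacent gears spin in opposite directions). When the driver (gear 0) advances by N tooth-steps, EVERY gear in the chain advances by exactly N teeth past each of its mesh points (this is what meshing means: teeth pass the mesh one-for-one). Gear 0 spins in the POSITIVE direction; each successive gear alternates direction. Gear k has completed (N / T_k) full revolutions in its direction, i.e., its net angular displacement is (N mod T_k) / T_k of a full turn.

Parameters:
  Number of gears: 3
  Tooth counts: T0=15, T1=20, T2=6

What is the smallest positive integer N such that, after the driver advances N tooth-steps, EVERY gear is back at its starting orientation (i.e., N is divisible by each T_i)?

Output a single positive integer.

Answer: 60

Derivation:
Gear k returns to start when N is a multiple of T_k.
All gears at start simultaneously when N is a common multiple of [15, 20, 6]; the smallest such N is lcm(15, 20, 6).
Start: lcm = T0 = 15
Fold in T1=20: gcd(15, 20) = 5; lcm(15, 20) = 15 * 20 / 5 = 300 / 5 = 60
Fold in T2=6: gcd(60, 6) = 6; lcm(60, 6) = 60 * 6 / 6 = 360 / 6 = 60
Full cycle length = 60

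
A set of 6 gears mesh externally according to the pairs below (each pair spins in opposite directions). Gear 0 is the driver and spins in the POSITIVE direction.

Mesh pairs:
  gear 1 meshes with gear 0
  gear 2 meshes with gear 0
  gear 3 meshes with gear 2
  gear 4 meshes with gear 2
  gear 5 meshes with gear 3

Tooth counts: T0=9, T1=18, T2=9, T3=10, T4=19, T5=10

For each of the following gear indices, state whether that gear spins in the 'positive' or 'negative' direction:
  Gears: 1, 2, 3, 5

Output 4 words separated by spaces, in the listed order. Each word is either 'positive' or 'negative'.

Gear 0 (driver): positive (depth 0)
  gear 1: meshes with gear 0 -> depth 1 -> negative (opposite of gear 0)
  gear 2: meshes with gear 0 -> depth 1 -> negative (opposite of gear 0)
  gear 3: meshes with gear 2 -> depth 2 -> positive (opposite of gear 2)
  gear 4: meshes with gear 2 -> depth 2 -> positive (opposite of gear 2)
  gear 5: meshes with gear 3 -> depth 3 -> negative (opposite of gear 3)
Queried indices 1, 2, 3, 5 -> negative, negative, positive, negative

Answer: negative negative positive negative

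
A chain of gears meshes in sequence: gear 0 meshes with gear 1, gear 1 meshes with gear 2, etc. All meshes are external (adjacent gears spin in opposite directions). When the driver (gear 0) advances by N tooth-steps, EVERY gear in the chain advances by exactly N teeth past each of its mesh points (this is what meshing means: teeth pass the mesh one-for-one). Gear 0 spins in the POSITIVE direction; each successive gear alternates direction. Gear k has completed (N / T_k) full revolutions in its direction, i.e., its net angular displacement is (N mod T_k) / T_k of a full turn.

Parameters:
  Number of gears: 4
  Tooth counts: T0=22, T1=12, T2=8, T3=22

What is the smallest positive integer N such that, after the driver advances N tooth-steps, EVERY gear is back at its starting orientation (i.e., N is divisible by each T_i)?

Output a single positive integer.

Answer: 264

Derivation:
Gear k returns to start when N is a multiple of T_k.
All gears at start simultaneously when N is a common multiple of [22, 12, 8, 22]; the smallest such N is lcm(22, 12, 8, 22).
Start: lcm = T0 = 22
Fold in T1=12: gcd(22, 12) = 2; lcm(22, 12) = 22 * 12 / 2 = 264 / 2 = 132
Fold in T2=8: gcd(132, 8) = 4; lcm(132, 8) = 132 * 8 / 4 = 1056 / 4 = 264
Fold in T3=22: gcd(264, 22) = 22; lcm(264, 22) = 264 * 22 / 22 = 5808 / 22 = 264
Full cycle length = 264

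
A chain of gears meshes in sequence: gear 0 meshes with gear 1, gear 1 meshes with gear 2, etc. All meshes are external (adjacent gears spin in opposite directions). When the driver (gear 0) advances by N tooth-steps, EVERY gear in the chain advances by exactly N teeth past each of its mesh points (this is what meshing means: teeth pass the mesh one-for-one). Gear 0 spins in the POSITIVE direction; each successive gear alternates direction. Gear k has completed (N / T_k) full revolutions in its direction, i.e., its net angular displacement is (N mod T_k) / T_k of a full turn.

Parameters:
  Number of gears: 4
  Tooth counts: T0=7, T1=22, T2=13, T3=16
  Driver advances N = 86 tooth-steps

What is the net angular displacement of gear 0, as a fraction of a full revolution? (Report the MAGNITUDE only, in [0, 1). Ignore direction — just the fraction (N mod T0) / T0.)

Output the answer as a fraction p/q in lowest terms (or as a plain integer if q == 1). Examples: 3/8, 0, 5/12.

Chain of 4 gears, tooth counts: [7, 22, 13, 16]
  gear 0: T0=7, direction=positive, advance = 86 mod 7 = 2 teeth = 2/7 turn
  gear 1: T1=22, direction=negative, advance = 86 mod 22 = 20 teeth = 20/22 turn
  gear 2: T2=13, direction=positive, advance = 86 mod 13 = 8 teeth = 8/13 turn
  gear 3: T3=16, direction=negative, advance = 86 mod 16 = 6 teeth = 6/16 turn
Gear 0: 86 mod 7 = 2
Fraction = 2 / 7 = 2/7 (gcd(2,7)=1) = 2/7

Answer: 2/7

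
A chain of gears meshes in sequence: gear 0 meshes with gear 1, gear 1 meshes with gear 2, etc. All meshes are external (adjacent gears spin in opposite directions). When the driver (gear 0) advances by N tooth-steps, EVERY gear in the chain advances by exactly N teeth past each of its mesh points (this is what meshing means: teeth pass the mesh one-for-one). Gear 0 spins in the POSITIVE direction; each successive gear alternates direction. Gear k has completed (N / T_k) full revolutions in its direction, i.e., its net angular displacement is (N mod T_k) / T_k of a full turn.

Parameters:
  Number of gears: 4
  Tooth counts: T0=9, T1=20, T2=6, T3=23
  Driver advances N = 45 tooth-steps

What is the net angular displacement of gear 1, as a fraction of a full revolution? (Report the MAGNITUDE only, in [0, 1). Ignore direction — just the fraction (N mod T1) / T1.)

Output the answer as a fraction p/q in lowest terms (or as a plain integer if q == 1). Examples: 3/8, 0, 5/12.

Answer: 1/4

Derivation:
Chain of 4 gears, tooth counts: [9, 20, 6, 23]
  gear 0: T0=9, direction=positive, advance = 45 mod 9 = 0 teeth = 0/9 turn
  gear 1: T1=20, direction=negative, advance = 45 mod 20 = 5 teeth = 5/20 turn
  gear 2: T2=6, direction=positive, advance = 45 mod 6 = 3 teeth = 3/6 turn
  gear 3: T3=23, direction=negative, advance = 45 mod 23 = 22 teeth = 22/23 turn
Gear 1: 45 mod 20 = 5
Fraction = 5 / 20 = 1/4 (gcd(5,20)=5) = 1/4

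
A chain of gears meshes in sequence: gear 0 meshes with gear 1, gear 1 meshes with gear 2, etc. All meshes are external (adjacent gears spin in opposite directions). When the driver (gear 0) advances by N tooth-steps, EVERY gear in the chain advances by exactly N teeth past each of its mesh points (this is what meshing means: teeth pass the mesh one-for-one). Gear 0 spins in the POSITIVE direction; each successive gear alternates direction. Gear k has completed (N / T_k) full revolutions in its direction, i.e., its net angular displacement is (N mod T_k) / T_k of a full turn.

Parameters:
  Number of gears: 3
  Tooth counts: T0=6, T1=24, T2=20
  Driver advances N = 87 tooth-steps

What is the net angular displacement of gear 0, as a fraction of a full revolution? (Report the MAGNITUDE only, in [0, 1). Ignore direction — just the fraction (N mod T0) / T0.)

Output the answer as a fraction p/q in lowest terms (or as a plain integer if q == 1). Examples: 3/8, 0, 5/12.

Chain of 3 gears, tooth counts: [6, 24, 20]
  gear 0: T0=6, direction=positive, advance = 87 mod 6 = 3 teeth = 3/6 turn
  gear 1: T1=24, direction=negative, advance = 87 mod 24 = 15 teeth = 15/24 turn
  gear 2: T2=20, direction=positive, advance = 87 mod 20 = 7 teeth = 7/20 turn
Gear 0: 87 mod 6 = 3
Fraction = 3 / 6 = 1/2 (gcd(3,6)=3) = 1/2

Answer: 1/2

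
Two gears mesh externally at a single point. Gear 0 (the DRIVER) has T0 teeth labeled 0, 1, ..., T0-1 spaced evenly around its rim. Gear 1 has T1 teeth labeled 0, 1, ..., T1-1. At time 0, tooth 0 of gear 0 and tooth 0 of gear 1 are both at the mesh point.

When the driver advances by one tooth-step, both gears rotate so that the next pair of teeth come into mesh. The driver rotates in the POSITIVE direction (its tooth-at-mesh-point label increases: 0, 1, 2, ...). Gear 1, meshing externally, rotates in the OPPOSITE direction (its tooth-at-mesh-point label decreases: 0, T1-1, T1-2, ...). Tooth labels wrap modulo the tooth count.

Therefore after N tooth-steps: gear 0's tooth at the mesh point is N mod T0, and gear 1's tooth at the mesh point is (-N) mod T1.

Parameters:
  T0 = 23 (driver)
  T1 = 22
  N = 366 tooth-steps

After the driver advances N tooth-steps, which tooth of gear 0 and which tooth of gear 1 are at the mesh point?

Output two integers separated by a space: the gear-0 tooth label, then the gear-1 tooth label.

Gear 0 (driver, T0=23): tooth at mesh = N mod T0
  366 = 15 * 23 + 21, so 366 mod 23 = 21
  gear 0 tooth = 21
Gear 1 (driven, T1=22): tooth at mesh = (-N) mod T1
  366 = 16 * 22 + 14, so 366 mod 22 = 14
  (-366) mod 22 = (-14) mod 22 = 22 - 14 = 8
Mesh after 366 steps: gear-0 tooth 21 meets gear-1 tooth 8

Answer: 21 8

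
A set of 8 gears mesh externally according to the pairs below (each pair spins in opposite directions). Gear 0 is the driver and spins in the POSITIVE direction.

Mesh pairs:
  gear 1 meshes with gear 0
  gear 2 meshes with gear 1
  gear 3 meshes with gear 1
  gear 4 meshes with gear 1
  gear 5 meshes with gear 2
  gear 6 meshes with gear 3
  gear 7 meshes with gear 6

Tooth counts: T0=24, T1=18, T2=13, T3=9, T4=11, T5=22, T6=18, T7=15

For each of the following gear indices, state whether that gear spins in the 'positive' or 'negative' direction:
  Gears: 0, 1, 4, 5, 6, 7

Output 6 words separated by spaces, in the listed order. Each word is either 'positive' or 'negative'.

Gear 0 (driver): positive (depth 0)
  gear 1: meshes with gear 0 -> depth 1 -> negative (opposite of gear 0)
  gear 2: meshes with gear 1 -> depth 2 -> positive (opposite of gear 1)
  gear 3: meshes with gear 1 -> depth 2 -> positive (opposite of gear 1)
  gear 4: meshes with gear 1 -> depth 2 -> positive (opposite of gear 1)
  gear 5: meshes with gear 2 -> depth 3 -> negative (opposite of gear 2)
  gear 6: meshes with gear 3 -> depth 3 -> negative (opposite of gear 3)
  gear 7: meshes with gear 6 -> depth 4 -> positive (opposite of gear 6)
Queried indices 0, 1, 4, 5, 6, 7 -> positive, negative, positive, negative, negative, positive

Answer: positive negative positive negative negative positive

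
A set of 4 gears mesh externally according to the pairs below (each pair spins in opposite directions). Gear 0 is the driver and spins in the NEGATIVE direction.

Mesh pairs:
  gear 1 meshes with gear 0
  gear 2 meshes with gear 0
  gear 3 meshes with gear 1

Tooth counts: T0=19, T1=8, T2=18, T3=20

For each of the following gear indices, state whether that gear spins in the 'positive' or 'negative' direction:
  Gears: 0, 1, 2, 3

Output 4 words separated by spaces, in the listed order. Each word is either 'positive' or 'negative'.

Answer: negative positive positive negative

Derivation:
Gear 0 (driver): negative (depth 0)
  gear 1: meshes with gear 0 -> depth 1 -> positive (opposite of gear 0)
  gear 2: meshes with gear 0 -> depth 1 -> positive (opposite of gear 0)
  gear 3: meshes with gear 1 -> depth 2 -> negative (opposite of gear 1)
Queried indices 0, 1, 2, 3 -> negative, positive, positive, negative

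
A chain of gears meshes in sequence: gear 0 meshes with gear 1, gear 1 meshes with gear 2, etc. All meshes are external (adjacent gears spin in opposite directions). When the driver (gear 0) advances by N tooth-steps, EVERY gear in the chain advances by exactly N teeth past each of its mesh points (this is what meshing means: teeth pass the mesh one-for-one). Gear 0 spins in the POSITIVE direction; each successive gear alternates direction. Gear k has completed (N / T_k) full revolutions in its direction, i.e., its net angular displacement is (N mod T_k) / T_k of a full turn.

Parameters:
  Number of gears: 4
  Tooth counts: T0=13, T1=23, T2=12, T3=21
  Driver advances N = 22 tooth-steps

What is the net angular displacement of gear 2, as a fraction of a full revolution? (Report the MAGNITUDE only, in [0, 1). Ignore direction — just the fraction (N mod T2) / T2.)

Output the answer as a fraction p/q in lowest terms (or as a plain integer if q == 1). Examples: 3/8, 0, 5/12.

Chain of 4 gears, tooth counts: [13, 23, 12, 21]
  gear 0: T0=13, direction=positive, advance = 22 mod 13 = 9 teeth = 9/13 turn
  gear 1: T1=23, direction=negative, advance = 22 mod 23 = 22 teeth = 22/23 turn
  gear 2: T2=12, direction=positive, advance = 22 mod 12 = 10 teeth = 10/12 turn
  gear 3: T3=21, direction=negative, advance = 22 mod 21 = 1 teeth = 1/21 turn
Gear 2: 22 mod 12 = 10
Fraction = 10 / 12 = 5/6 (gcd(10,12)=2) = 5/6

Answer: 5/6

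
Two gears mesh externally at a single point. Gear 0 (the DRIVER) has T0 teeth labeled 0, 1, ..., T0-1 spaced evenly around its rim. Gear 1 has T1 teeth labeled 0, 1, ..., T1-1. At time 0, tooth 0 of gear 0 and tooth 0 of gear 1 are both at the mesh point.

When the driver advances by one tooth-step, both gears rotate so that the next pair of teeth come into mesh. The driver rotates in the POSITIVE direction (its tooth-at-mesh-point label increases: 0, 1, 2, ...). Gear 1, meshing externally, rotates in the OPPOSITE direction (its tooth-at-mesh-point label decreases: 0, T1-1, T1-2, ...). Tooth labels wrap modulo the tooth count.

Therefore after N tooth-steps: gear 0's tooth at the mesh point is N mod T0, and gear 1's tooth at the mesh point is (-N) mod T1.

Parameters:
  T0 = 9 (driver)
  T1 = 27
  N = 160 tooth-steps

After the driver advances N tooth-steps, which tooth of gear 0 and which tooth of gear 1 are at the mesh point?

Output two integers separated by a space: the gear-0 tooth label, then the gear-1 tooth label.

Answer: 7 2

Derivation:
Gear 0 (driver, T0=9): tooth at mesh = N mod T0
  160 = 17 * 9 + 7, so 160 mod 9 = 7
  gear 0 tooth = 7
Gear 1 (driven, T1=27): tooth at mesh = (-N) mod T1
  160 = 5 * 27 + 25, so 160 mod 27 = 25
  (-160) mod 27 = (-25) mod 27 = 27 - 25 = 2
Mesh after 160 steps: gear-0 tooth 7 meets gear-1 tooth 2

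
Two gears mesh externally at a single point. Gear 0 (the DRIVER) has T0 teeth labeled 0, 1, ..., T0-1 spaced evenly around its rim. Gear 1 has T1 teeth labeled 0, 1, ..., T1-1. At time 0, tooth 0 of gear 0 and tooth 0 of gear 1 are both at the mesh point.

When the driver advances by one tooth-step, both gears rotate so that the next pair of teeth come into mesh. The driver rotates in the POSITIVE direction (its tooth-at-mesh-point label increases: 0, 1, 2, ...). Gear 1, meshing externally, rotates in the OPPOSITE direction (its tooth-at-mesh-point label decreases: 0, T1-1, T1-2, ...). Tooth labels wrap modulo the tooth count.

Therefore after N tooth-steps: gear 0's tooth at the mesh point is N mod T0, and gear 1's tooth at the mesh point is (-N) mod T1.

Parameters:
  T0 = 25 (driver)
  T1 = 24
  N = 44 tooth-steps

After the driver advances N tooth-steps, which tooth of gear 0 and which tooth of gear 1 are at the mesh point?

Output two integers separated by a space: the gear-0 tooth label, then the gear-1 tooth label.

Answer: 19 4

Derivation:
Gear 0 (driver, T0=25): tooth at mesh = N mod T0
  44 = 1 * 25 + 19, so 44 mod 25 = 19
  gear 0 tooth = 19
Gear 1 (driven, T1=24): tooth at mesh = (-N) mod T1
  44 = 1 * 24 + 20, so 44 mod 24 = 20
  (-44) mod 24 = (-20) mod 24 = 24 - 20 = 4
Mesh after 44 steps: gear-0 tooth 19 meets gear-1 tooth 4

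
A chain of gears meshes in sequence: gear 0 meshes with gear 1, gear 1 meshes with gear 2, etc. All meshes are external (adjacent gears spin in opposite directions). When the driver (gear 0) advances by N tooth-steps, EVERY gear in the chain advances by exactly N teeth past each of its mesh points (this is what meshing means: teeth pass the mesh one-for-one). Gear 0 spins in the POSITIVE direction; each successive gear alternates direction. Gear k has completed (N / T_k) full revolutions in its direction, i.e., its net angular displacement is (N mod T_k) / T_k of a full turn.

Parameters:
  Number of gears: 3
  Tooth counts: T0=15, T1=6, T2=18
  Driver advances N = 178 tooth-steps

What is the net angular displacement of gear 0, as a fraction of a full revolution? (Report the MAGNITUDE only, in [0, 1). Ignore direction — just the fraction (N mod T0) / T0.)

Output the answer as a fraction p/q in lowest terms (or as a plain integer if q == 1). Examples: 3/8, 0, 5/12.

Answer: 13/15

Derivation:
Chain of 3 gears, tooth counts: [15, 6, 18]
  gear 0: T0=15, direction=positive, advance = 178 mod 15 = 13 teeth = 13/15 turn
  gear 1: T1=6, direction=negative, advance = 178 mod 6 = 4 teeth = 4/6 turn
  gear 2: T2=18, direction=positive, advance = 178 mod 18 = 16 teeth = 16/18 turn
Gear 0: 178 mod 15 = 13
Fraction = 13 / 15 = 13/15 (gcd(13,15)=1) = 13/15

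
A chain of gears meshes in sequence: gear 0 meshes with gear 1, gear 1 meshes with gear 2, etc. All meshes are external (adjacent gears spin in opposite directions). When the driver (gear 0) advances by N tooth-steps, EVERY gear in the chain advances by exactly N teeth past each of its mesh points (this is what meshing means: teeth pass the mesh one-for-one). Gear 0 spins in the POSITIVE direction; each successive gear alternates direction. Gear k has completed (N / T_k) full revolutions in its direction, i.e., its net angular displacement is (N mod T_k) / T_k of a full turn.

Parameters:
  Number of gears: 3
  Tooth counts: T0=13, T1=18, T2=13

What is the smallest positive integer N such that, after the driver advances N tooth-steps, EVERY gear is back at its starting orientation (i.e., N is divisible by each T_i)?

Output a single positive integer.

Answer: 234

Derivation:
Gear k returns to start when N is a multiple of T_k.
All gears at start simultaneously when N is a common multiple of [13, 18, 13]; the smallest such N is lcm(13, 18, 13).
Start: lcm = T0 = 13
Fold in T1=18: gcd(13, 18) = 1; lcm(13, 18) = 13 * 18 / 1 = 234 / 1 = 234
Fold in T2=13: gcd(234, 13) = 13; lcm(234, 13) = 234 * 13 / 13 = 3042 / 13 = 234
Full cycle length = 234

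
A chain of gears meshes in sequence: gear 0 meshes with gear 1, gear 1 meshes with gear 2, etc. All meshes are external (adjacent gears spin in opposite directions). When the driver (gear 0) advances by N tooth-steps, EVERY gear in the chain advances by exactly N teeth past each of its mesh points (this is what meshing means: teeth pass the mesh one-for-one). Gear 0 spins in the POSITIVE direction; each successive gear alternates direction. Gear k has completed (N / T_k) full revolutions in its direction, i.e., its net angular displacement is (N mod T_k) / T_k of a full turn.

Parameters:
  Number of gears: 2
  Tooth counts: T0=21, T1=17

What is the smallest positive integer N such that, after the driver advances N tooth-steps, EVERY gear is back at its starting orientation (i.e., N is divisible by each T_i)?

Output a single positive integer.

Gear k returns to start when N is a multiple of T_k.
All gears at start simultaneously when N is a common multiple of [21, 17]; the smallest such N is lcm(21, 17).
Start: lcm = T0 = 21
Fold in T1=17: gcd(21, 17) = 1; lcm(21, 17) = 21 * 17 / 1 = 357 / 1 = 357
Full cycle length = 357

Answer: 357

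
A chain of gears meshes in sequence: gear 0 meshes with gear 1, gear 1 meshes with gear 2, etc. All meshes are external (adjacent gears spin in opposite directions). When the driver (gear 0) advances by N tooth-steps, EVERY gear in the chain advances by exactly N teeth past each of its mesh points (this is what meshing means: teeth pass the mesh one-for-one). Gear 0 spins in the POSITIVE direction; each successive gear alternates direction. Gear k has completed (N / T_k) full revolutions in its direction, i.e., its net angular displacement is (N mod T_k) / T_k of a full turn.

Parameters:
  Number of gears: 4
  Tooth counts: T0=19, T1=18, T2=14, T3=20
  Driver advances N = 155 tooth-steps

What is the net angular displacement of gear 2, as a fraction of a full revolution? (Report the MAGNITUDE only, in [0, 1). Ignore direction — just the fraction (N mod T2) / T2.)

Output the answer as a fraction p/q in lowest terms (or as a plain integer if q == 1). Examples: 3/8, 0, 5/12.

Chain of 4 gears, tooth counts: [19, 18, 14, 20]
  gear 0: T0=19, direction=positive, advance = 155 mod 19 = 3 teeth = 3/19 turn
  gear 1: T1=18, direction=negative, advance = 155 mod 18 = 11 teeth = 11/18 turn
  gear 2: T2=14, direction=positive, advance = 155 mod 14 = 1 teeth = 1/14 turn
  gear 3: T3=20, direction=negative, advance = 155 mod 20 = 15 teeth = 15/20 turn
Gear 2: 155 mod 14 = 1
Fraction = 1 / 14 = 1/14 (gcd(1,14)=1) = 1/14

Answer: 1/14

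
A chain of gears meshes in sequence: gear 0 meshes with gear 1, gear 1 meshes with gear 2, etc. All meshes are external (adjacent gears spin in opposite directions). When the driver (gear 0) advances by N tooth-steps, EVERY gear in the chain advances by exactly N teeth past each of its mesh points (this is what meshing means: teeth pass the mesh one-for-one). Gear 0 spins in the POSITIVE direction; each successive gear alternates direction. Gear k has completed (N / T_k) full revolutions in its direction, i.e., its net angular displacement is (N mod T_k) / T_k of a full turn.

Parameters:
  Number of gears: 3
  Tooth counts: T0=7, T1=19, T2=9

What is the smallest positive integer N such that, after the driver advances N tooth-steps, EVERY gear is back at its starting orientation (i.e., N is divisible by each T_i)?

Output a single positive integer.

Answer: 1197

Derivation:
Gear k returns to start when N is a multiple of T_k.
All gears at start simultaneously when N is a common multiple of [7, 19, 9]; the smallest such N is lcm(7, 19, 9).
Start: lcm = T0 = 7
Fold in T1=19: gcd(7, 19) = 1; lcm(7, 19) = 7 * 19 / 1 = 133 / 1 = 133
Fold in T2=9: gcd(133, 9) = 1; lcm(133, 9) = 133 * 9 / 1 = 1197 / 1 = 1197
Full cycle length = 1197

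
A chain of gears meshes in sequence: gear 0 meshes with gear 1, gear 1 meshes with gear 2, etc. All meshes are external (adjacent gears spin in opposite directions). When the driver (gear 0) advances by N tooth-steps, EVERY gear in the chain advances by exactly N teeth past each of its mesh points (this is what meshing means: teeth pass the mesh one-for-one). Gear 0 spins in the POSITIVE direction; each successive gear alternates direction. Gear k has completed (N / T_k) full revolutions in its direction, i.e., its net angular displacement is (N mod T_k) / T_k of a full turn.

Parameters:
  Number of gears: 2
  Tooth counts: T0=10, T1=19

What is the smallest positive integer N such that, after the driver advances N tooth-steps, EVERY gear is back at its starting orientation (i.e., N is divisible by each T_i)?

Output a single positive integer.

Gear k returns to start when N is a multiple of T_k.
All gears at start simultaneously when N is a common multiple of [10, 19]; the smallest such N is lcm(10, 19).
Start: lcm = T0 = 10
Fold in T1=19: gcd(10, 19) = 1; lcm(10, 19) = 10 * 19 / 1 = 190 / 1 = 190
Full cycle length = 190

Answer: 190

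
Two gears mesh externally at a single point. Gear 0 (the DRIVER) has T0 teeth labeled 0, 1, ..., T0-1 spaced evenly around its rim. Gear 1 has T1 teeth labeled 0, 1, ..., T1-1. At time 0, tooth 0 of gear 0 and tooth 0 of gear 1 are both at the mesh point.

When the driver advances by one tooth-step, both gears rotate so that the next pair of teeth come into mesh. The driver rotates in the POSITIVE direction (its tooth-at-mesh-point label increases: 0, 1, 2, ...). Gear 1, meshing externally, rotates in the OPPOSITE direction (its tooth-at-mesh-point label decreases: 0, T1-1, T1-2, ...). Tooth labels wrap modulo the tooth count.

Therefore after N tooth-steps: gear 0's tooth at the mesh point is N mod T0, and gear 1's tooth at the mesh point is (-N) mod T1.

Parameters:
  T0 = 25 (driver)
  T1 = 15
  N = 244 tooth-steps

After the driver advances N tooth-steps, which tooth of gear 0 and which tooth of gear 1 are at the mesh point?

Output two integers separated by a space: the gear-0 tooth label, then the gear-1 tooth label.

Answer: 19 11

Derivation:
Gear 0 (driver, T0=25): tooth at mesh = N mod T0
  244 = 9 * 25 + 19, so 244 mod 25 = 19
  gear 0 tooth = 19
Gear 1 (driven, T1=15): tooth at mesh = (-N) mod T1
  244 = 16 * 15 + 4, so 244 mod 15 = 4
  (-244) mod 15 = (-4) mod 15 = 15 - 4 = 11
Mesh after 244 steps: gear-0 tooth 19 meets gear-1 tooth 11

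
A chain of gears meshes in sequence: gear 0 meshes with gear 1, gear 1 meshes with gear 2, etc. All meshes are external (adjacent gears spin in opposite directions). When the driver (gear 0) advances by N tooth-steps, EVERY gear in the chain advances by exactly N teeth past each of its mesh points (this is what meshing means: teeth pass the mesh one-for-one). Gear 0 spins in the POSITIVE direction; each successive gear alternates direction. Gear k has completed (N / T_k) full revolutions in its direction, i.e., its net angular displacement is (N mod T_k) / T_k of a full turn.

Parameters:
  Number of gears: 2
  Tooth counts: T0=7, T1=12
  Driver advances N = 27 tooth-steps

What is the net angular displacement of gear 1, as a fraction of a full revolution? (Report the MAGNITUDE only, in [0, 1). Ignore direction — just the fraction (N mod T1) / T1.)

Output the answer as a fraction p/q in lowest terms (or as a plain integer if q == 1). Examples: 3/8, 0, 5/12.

Answer: 1/4

Derivation:
Chain of 2 gears, tooth counts: [7, 12]
  gear 0: T0=7, direction=positive, advance = 27 mod 7 = 6 teeth = 6/7 turn
  gear 1: T1=12, direction=negative, advance = 27 mod 12 = 3 teeth = 3/12 turn
Gear 1: 27 mod 12 = 3
Fraction = 3 / 12 = 1/4 (gcd(3,12)=3) = 1/4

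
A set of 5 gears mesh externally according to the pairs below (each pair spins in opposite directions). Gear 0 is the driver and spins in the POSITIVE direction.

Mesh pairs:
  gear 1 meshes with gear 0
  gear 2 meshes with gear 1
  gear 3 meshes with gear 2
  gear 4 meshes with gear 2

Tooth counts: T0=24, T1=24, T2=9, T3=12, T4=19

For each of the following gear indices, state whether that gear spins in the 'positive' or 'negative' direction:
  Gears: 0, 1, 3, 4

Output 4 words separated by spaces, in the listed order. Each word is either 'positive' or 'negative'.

Gear 0 (driver): positive (depth 0)
  gear 1: meshes with gear 0 -> depth 1 -> negative (opposite of gear 0)
  gear 2: meshes with gear 1 -> depth 2 -> positive (opposite of gear 1)
  gear 3: meshes with gear 2 -> depth 3 -> negative (opposite of gear 2)
  gear 4: meshes with gear 2 -> depth 3 -> negative (opposite of gear 2)
Queried indices 0, 1, 3, 4 -> positive, negative, negative, negative

Answer: positive negative negative negative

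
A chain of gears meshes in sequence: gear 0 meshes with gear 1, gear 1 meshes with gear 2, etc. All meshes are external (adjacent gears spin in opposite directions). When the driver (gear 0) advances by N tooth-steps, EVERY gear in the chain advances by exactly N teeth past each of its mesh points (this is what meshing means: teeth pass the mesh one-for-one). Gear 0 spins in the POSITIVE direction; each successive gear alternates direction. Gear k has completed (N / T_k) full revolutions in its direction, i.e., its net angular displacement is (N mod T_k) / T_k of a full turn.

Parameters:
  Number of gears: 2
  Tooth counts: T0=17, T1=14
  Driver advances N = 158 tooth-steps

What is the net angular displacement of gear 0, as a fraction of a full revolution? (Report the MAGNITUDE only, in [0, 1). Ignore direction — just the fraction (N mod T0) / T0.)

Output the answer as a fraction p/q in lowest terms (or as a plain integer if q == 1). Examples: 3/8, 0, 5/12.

Chain of 2 gears, tooth counts: [17, 14]
  gear 0: T0=17, direction=positive, advance = 158 mod 17 = 5 teeth = 5/17 turn
  gear 1: T1=14, direction=negative, advance = 158 mod 14 = 4 teeth = 4/14 turn
Gear 0: 158 mod 17 = 5
Fraction = 5 / 17 = 5/17 (gcd(5,17)=1) = 5/17

Answer: 5/17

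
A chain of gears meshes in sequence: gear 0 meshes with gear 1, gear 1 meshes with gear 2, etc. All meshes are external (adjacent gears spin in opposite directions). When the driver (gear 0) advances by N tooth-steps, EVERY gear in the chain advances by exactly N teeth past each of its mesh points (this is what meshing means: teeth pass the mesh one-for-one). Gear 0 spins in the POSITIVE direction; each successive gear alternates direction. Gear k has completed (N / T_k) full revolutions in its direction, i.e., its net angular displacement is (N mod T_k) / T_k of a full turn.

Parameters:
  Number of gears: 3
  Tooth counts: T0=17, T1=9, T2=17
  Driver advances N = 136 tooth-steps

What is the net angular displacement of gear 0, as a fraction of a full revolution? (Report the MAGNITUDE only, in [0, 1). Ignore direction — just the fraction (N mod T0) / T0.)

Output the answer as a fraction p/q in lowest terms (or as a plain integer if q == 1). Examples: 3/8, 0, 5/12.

Answer: 0

Derivation:
Chain of 3 gears, tooth counts: [17, 9, 17]
  gear 0: T0=17, direction=positive, advance = 136 mod 17 = 0 teeth = 0/17 turn
  gear 1: T1=9, direction=negative, advance = 136 mod 9 = 1 teeth = 1/9 turn
  gear 2: T2=17, direction=positive, advance = 136 mod 17 = 0 teeth = 0/17 turn
Gear 0: 136 mod 17 = 0
Fraction = 0 / 17 = 0/1 (gcd(0,17)=17) = 0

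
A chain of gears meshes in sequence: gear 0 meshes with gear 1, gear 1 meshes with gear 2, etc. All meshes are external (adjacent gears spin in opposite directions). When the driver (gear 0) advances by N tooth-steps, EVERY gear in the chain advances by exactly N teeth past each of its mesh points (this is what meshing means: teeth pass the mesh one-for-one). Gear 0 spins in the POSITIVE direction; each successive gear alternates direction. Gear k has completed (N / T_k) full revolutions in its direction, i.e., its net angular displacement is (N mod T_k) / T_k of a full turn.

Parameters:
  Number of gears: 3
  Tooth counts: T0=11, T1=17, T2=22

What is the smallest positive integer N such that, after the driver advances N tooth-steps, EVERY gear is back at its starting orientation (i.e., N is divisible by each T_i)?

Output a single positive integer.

Gear k returns to start when N is a multiple of T_k.
All gears at start simultaneously when N is a common multiple of [11, 17, 22]; the smallest such N is lcm(11, 17, 22).
Start: lcm = T0 = 11
Fold in T1=17: gcd(11, 17) = 1; lcm(11, 17) = 11 * 17 / 1 = 187 / 1 = 187
Fold in T2=22: gcd(187, 22) = 11; lcm(187, 22) = 187 * 22 / 11 = 4114 / 11 = 374
Full cycle length = 374

Answer: 374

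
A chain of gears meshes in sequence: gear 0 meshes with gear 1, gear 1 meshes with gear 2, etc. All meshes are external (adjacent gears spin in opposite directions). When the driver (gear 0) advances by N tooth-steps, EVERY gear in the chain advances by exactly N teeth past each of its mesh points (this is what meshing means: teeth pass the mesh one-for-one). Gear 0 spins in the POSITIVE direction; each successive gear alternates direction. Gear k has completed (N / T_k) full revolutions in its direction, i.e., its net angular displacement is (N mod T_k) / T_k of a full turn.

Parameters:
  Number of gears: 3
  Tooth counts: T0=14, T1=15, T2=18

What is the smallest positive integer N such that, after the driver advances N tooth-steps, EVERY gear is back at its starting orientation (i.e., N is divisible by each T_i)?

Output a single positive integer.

Gear k returns to start when N is a multiple of T_k.
All gears at start simultaneously when N is a common multiple of [14, 15, 18]; the smallest such N is lcm(14, 15, 18).
Start: lcm = T0 = 14
Fold in T1=15: gcd(14, 15) = 1; lcm(14, 15) = 14 * 15 / 1 = 210 / 1 = 210
Fold in T2=18: gcd(210, 18) = 6; lcm(210, 18) = 210 * 18 / 6 = 3780 / 6 = 630
Full cycle length = 630

Answer: 630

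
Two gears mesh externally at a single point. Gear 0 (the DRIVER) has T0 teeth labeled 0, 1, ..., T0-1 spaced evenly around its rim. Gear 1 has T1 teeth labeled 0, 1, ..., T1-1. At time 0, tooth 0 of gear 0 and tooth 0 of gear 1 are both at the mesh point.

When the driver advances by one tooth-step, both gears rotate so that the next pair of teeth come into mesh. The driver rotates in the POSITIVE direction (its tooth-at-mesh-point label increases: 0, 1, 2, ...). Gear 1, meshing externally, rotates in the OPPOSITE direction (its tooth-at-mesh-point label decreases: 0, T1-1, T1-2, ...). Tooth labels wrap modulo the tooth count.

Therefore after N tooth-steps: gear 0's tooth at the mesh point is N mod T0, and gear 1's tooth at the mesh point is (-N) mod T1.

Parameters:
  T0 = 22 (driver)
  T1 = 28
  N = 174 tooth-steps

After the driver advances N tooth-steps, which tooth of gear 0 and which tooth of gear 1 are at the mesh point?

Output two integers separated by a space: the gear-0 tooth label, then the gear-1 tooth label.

Answer: 20 22

Derivation:
Gear 0 (driver, T0=22): tooth at mesh = N mod T0
  174 = 7 * 22 + 20, so 174 mod 22 = 20
  gear 0 tooth = 20
Gear 1 (driven, T1=28): tooth at mesh = (-N) mod T1
  174 = 6 * 28 + 6, so 174 mod 28 = 6
  (-174) mod 28 = (-6) mod 28 = 28 - 6 = 22
Mesh after 174 steps: gear-0 tooth 20 meets gear-1 tooth 22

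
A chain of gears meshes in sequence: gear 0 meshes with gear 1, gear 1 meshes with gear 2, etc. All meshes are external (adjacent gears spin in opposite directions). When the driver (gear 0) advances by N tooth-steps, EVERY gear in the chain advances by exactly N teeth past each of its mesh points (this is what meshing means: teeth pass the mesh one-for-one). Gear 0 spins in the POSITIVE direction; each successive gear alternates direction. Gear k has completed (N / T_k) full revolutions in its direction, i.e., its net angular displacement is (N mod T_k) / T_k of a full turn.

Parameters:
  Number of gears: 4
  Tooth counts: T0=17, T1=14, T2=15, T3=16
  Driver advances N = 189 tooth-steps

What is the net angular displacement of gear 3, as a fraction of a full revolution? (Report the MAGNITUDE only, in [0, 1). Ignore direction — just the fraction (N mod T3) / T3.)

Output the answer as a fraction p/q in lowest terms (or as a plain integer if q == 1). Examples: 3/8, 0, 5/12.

Answer: 13/16

Derivation:
Chain of 4 gears, tooth counts: [17, 14, 15, 16]
  gear 0: T0=17, direction=positive, advance = 189 mod 17 = 2 teeth = 2/17 turn
  gear 1: T1=14, direction=negative, advance = 189 mod 14 = 7 teeth = 7/14 turn
  gear 2: T2=15, direction=positive, advance = 189 mod 15 = 9 teeth = 9/15 turn
  gear 3: T3=16, direction=negative, advance = 189 mod 16 = 13 teeth = 13/16 turn
Gear 3: 189 mod 16 = 13
Fraction = 13 / 16 = 13/16 (gcd(13,16)=1) = 13/16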